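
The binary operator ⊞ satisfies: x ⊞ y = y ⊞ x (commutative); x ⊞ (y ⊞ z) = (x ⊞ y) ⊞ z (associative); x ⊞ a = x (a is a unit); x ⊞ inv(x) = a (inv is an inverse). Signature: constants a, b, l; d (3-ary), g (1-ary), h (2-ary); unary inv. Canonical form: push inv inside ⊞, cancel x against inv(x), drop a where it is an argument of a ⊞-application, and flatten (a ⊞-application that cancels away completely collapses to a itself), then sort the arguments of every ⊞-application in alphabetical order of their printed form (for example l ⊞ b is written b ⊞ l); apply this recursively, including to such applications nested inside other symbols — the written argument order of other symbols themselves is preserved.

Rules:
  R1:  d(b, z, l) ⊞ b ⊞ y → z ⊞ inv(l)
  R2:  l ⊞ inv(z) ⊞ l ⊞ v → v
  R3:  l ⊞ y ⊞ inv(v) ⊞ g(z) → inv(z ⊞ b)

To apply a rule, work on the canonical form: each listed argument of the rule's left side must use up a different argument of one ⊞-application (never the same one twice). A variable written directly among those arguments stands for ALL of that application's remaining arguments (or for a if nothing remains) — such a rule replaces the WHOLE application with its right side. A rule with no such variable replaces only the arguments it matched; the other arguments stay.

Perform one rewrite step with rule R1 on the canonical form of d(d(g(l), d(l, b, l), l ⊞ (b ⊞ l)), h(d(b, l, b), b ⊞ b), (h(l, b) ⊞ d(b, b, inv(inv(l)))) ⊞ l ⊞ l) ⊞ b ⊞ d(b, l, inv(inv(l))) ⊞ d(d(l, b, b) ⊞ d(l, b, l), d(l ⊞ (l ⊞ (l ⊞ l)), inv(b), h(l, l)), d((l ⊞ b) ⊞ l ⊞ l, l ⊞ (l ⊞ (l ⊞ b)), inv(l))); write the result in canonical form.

Answer: a

Derivation:
Canonical form:  b ⊞ d(b, l, l) ⊞ d(d(g(l), d(l, b, l), b ⊞ l ⊞ l), h(d(b, l, b), b ⊞ b), d(b, b, l) ⊞ h(l, b) ⊞ l ⊞ l) ⊞ d(d(l, b, b) ⊞ d(l, b, l), d(l ⊞ l ⊞ l ⊞ l, inv(b), h(l, l)), d(b ⊞ l ⊞ l ⊞ l, b ⊞ l ⊞ l ⊞ l, inv(l)))
R1 matches:  uses b, d(b, l, l);  y := d(d(g(l), d(l, b, l), b ⊞ l ⊞ l), h(d(b, l, b), b ⊞ b), d(b, b, l) ⊞ h(l, b) ⊞ l ⊞ l) ⊞ d(d(l, b, b) ⊞ d(l, b, l), d(l ⊞ l ⊞ l ⊞ l, inv(b), h(l, l)), d(b ⊞ l ⊞ l ⊞ l, b ⊞ l ⊞ l ⊞ l, inv(l))), z := l
The variable takes the whole remainder — replace the entire application.
Giving:  a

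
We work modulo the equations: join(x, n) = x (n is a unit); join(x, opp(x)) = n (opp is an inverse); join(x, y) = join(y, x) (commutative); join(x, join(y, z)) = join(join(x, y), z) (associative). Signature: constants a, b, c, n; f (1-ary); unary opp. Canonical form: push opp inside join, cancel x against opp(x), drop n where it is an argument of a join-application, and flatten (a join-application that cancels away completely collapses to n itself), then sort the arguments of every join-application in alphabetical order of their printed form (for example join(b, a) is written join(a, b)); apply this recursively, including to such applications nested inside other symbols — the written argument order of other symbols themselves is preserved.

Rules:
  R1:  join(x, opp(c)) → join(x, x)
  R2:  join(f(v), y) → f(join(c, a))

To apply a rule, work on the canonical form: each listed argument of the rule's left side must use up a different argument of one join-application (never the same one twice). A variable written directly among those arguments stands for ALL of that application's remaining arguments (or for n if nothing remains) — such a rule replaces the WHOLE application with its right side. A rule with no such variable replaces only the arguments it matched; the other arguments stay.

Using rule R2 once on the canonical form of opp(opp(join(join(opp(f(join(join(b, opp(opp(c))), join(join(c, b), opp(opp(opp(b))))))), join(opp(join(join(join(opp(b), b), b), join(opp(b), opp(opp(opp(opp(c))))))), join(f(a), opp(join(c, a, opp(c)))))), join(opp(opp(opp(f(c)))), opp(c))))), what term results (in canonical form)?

Canonical form:  join(f(a), opp(a), opp(c), opp(c), opp(f(c)), opp(f(join(b, c, c))))
Match R2:  consume f(a);  v := a, y := join(opp(a), opp(c), opp(c), opp(f(c)), opp(f(join(b, c, c))))
Every leftover argument binds to the variable; the entire application is replaced.
Giving:  f(join(a, c))

Answer: f(join(a, c))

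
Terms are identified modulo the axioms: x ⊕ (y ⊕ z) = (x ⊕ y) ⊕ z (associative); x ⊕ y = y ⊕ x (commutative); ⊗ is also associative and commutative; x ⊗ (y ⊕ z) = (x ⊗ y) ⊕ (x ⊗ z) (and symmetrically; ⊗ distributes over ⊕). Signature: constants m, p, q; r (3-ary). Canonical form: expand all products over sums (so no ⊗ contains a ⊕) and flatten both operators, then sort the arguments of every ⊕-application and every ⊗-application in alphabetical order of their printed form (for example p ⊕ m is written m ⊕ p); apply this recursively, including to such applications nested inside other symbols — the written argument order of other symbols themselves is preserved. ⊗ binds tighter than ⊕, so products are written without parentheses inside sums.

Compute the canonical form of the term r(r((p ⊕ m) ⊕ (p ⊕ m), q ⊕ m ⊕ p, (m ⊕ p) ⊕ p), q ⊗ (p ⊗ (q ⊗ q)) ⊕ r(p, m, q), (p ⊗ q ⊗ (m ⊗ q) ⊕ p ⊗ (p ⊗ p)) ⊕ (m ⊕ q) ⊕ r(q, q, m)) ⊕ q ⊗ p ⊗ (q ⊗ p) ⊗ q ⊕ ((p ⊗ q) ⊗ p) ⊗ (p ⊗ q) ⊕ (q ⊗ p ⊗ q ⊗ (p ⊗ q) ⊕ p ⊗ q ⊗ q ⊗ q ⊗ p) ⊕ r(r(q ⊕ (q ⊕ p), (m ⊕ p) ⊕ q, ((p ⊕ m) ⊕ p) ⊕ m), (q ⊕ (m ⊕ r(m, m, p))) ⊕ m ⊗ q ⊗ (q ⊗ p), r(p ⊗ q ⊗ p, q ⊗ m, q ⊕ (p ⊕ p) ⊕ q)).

Answer: p ⊗ p ⊗ p ⊗ q ⊗ q ⊕ p ⊗ p ⊗ q ⊗ q ⊗ q ⊕ p ⊗ p ⊗ q ⊗ q ⊗ q ⊕ p ⊗ p ⊗ q ⊗ q ⊗ q ⊕ r(r(m ⊕ m ⊕ p ⊕ p, m ⊕ p ⊕ q, m ⊕ p ⊕ p), p ⊗ q ⊗ q ⊗ q ⊕ r(p, m, q), m ⊕ m ⊗ p ⊗ q ⊗ q ⊕ p ⊗ p ⊗ p ⊕ q ⊕ r(q, q, m)) ⊕ r(r(p ⊕ q ⊕ q, m ⊕ p ⊕ q, m ⊕ m ⊕ p ⊕ p), m ⊕ m ⊗ p ⊗ q ⊗ q ⊕ q ⊕ r(m, m, p), r(p ⊗ p ⊗ q, m ⊗ q, p ⊕ p ⊕ q ⊕ q))

Derivation:
Flatten:  r(r(m ⊕ m ⊕ p ⊕ p, m ⊕ p ⊕ q, m ⊕ p ⊕ p), p ⊗ q ⊗ q ⊗ q ⊕ r(p, m, q), m ⊕ m ⊗ p ⊗ q ⊗ q ⊕ p ⊗ p ⊗ p ⊕ q ⊕ r(q, q, m)) ⊕ p ⊗ p ⊗ q ⊗ q ⊗ q ⊕ p ⊗ p ⊗ p ⊗ q ⊗ q ⊕ p ⊗ p ⊗ q ⊗ q ⊗ q ⊕ p ⊗ p ⊗ q ⊗ q ⊗ q ⊕ r(r(p ⊕ q ⊕ q, m ⊕ p ⊕ q, m ⊕ m ⊕ p ⊕ p), m ⊕ m ⊗ p ⊗ q ⊗ q ⊕ q ⊕ r(m, m, p), r(p ⊗ p ⊗ q, m ⊗ q, p ⊕ p ⊕ q ⊕ q))
Order the arguments:  p ⊗ p ⊗ p ⊗ q ⊗ q ⊕ p ⊗ p ⊗ q ⊗ q ⊗ q ⊕ p ⊗ p ⊗ q ⊗ q ⊗ q ⊕ p ⊗ p ⊗ q ⊗ q ⊗ q ⊕ r(r(m ⊕ m ⊕ p ⊕ p, m ⊕ p ⊕ q, m ⊕ p ⊕ p), p ⊗ q ⊗ q ⊗ q ⊕ r(p, m, q), m ⊕ m ⊗ p ⊗ q ⊗ q ⊕ p ⊗ p ⊗ p ⊕ q ⊕ r(q, q, m)) ⊕ r(r(p ⊕ q ⊕ q, m ⊕ p ⊕ q, m ⊕ m ⊕ p ⊕ p), m ⊕ m ⊗ p ⊗ q ⊗ q ⊕ q ⊕ r(m, m, p), r(p ⊗ p ⊗ q, m ⊗ q, p ⊕ p ⊕ q ⊕ q))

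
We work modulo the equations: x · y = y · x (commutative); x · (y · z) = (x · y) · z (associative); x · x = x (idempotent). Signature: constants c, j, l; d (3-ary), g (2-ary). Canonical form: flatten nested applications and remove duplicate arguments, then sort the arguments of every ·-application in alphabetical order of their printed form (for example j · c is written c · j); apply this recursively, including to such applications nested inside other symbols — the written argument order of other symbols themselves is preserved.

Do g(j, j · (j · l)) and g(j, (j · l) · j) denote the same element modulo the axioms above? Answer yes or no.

Left:  g(j, j · (j · l))
  Descend into:  j · (j · l)
  Merge nested applications:  j · j · l
  Drop duplicates:  drop duplicate j
  Sort:  j · l
  Put back:  g(j, j · l)
Right:  g(j, (j · l) · j)
  Work inside:  (j · l) · j
  Flatten:  j · l · j
  Deduplicate:  drop duplicate j
  Sort:  j · l
  Reassemble:  g(j, j · l)

Answer: yes — both canonical forms are g(j, j · l)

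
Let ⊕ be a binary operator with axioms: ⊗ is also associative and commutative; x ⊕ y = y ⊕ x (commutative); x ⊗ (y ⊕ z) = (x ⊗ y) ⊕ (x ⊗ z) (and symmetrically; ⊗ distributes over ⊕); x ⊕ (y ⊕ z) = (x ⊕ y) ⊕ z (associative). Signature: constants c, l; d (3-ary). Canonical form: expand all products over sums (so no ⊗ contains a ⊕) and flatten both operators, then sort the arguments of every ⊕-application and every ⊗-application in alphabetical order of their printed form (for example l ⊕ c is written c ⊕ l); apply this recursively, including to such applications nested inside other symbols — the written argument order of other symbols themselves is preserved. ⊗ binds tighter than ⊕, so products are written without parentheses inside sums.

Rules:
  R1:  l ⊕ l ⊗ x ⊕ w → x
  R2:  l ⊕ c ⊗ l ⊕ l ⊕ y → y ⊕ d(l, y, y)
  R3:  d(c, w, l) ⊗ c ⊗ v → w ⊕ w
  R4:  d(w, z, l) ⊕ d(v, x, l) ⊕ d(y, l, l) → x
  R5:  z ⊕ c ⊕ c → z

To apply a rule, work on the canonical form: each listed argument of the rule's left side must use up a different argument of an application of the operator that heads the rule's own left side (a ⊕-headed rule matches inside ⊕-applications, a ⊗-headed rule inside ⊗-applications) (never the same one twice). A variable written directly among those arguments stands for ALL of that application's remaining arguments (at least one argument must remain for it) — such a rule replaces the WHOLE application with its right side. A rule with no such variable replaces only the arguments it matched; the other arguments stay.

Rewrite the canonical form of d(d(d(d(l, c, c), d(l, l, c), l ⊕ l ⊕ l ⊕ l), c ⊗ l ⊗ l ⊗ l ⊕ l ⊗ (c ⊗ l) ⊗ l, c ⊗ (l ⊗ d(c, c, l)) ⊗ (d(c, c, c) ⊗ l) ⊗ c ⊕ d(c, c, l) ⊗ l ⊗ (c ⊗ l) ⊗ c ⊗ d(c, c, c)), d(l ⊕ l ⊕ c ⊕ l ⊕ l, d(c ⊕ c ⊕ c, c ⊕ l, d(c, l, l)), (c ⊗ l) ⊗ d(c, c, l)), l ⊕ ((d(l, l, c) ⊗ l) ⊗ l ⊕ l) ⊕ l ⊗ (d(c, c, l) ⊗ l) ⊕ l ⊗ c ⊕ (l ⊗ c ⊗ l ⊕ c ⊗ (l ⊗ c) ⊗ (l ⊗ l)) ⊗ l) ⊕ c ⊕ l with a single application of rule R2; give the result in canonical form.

Canonical form:  c ⊕ d(d(d(d(l, c, c), d(l, l, c), l ⊕ l ⊕ l ⊕ l), c ⊗ l ⊗ l ⊗ l ⊕ c ⊗ l ⊗ l ⊗ l, c ⊗ c ⊗ d(c, c, c) ⊗ d(c, c, l) ⊗ l ⊗ l ⊕ c ⊗ c ⊗ d(c, c, c) ⊗ d(c, c, l) ⊗ l ⊗ l), d(c ⊕ l ⊕ l ⊕ l ⊕ l, d(c ⊕ c ⊕ c, c ⊕ l, d(c, l, l)), c ⊗ d(c, c, l) ⊗ l), c ⊗ c ⊗ l ⊗ l ⊗ l ⊗ l ⊕ c ⊗ l ⊕ c ⊗ l ⊗ l ⊗ l ⊕ d(c, c, l) ⊗ l ⊗ l ⊕ d(l, l, c) ⊗ l ⊗ l ⊕ l ⊕ l) ⊕ l
Match R2:  consume c ⊗ l, l, l;  y := c ⊗ c ⊗ l ⊗ l ⊗ l ⊗ l ⊕ c ⊗ l ⊗ l ⊗ l ⊕ d(c, c, l) ⊗ l ⊗ l ⊕ d(l, l, c) ⊗ l ⊗ l
The extension variable absorbs all remaining arguments, so the whole application is rewritten.
Giving:  c ⊕ d(d(d(d(l, c, c), d(l, l, c), l ⊕ l ⊕ l ⊕ l), c ⊗ l ⊗ l ⊗ l ⊕ c ⊗ l ⊗ l ⊗ l, c ⊗ c ⊗ d(c, c, c) ⊗ d(c, c, l) ⊗ l ⊗ l ⊕ c ⊗ c ⊗ d(c, c, c) ⊗ d(c, c, l) ⊗ l ⊗ l), d(c ⊕ l ⊕ l ⊕ l ⊕ l, d(c ⊕ c ⊕ c, c ⊕ l, d(c, l, l)), c ⊗ d(c, c, l) ⊗ l), c ⊗ c ⊗ l ⊗ l ⊗ l ⊗ l ⊕ c ⊗ l ⊗ l ⊗ l ⊕ d(c, c, l) ⊗ l ⊗ l ⊕ d(l, c ⊗ c ⊗ l ⊗ l ⊗ l ⊗ l ⊕ c ⊗ l ⊗ l ⊗ l ⊕ d(c, c, l) ⊗ l ⊗ l ⊕ d(l, l, c) ⊗ l ⊗ l, c ⊗ c ⊗ l ⊗ l ⊗ l ⊗ l ⊕ c ⊗ l ⊗ l ⊗ l ⊕ d(c, c, l) ⊗ l ⊗ l ⊕ d(l, l, c) ⊗ l ⊗ l) ⊕ d(l, l, c) ⊗ l ⊗ l) ⊕ l

Answer: c ⊕ d(d(d(d(l, c, c), d(l, l, c), l ⊕ l ⊕ l ⊕ l), c ⊗ l ⊗ l ⊗ l ⊕ c ⊗ l ⊗ l ⊗ l, c ⊗ c ⊗ d(c, c, c) ⊗ d(c, c, l) ⊗ l ⊗ l ⊕ c ⊗ c ⊗ d(c, c, c) ⊗ d(c, c, l) ⊗ l ⊗ l), d(c ⊕ l ⊕ l ⊕ l ⊕ l, d(c ⊕ c ⊕ c, c ⊕ l, d(c, l, l)), c ⊗ d(c, c, l) ⊗ l), c ⊗ c ⊗ l ⊗ l ⊗ l ⊗ l ⊕ c ⊗ l ⊗ l ⊗ l ⊕ d(c, c, l) ⊗ l ⊗ l ⊕ d(l, c ⊗ c ⊗ l ⊗ l ⊗ l ⊗ l ⊕ c ⊗ l ⊗ l ⊗ l ⊕ d(c, c, l) ⊗ l ⊗ l ⊕ d(l, l, c) ⊗ l ⊗ l, c ⊗ c ⊗ l ⊗ l ⊗ l ⊗ l ⊕ c ⊗ l ⊗ l ⊗ l ⊕ d(c, c, l) ⊗ l ⊗ l ⊕ d(l, l, c) ⊗ l ⊗ l) ⊕ d(l, l, c) ⊗ l ⊗ l) ⊕ l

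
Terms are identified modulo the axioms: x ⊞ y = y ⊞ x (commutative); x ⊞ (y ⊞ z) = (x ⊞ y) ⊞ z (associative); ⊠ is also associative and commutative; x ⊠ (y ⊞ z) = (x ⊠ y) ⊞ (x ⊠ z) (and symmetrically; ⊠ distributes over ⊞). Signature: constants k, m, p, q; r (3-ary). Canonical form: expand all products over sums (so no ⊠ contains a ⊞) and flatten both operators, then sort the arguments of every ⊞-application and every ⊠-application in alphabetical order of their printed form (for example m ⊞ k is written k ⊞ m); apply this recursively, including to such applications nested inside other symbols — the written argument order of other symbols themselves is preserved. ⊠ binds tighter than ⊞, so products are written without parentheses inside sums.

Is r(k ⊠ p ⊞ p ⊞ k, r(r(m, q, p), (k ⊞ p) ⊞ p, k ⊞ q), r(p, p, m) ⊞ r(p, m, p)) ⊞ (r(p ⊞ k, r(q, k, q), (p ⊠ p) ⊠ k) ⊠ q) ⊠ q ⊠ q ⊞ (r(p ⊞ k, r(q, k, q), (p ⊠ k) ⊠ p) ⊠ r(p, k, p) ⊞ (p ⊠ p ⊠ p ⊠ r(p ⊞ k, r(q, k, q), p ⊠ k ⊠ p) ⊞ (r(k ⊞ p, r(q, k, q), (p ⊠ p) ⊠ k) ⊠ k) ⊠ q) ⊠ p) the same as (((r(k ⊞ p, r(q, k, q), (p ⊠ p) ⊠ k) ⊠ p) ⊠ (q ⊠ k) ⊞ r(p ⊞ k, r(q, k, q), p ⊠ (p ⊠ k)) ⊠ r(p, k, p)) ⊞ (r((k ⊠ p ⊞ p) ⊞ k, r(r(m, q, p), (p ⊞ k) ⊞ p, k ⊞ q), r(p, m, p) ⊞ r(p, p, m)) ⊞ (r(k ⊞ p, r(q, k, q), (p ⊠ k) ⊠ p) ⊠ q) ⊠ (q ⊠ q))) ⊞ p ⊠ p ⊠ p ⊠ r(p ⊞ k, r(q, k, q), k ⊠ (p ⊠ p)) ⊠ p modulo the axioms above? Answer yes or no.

Answer: yes — both canonical forms are k ⊠ p ⊠ q ⊠ r(k ⊞ p, r(q, k, q), k ⊠ p ⊠ p) ⊞ p ⊠ p ⊠ p ⊠ p ⊠ r(k ⊞ p, r(q, k, q), k ⊠ p ⊠ p) ⊞ q ⊠ q ⊠ q ⊠ r(k ⊞ p, r(q, k, q), k ⊠ p ⊠ p) ⊞ r(k ⊞ k ⊠ p ⊞ p, r(r(m, q, p), k ⊞ p ⊞ p, k ⊞ q), r(p, m, p) ⊞ r(p, p, m)) ⊞ r(k ⊞ p, r(q, k, q), k ⊠ p ⊠ p) ⊠ r(p, k, p)

Derivation:
Left:  r(k ⊠ p ⊞ p ⊞ k, r(r(m, q, p), (k ⊞ p) ⊞ p, k ⊞ q), r(p, p, m) ⊞ r(p, m, p)) ⊞ (r(p ⊞ k, r(q, k, q), (p ⊠ p) ⊠ k) ⊠ q) ⊠ q ⊠ q ⊞ (r(p ⊞ k, r(q, k, q), (p ⊠ k) ⊠ p) ⊠ r(p, k, p) ⊞ (p ⊠ p ⊠ p ⊠ r(p ⊞ k, r(q, k, q), p ⊠ k ⊠ p) ⊞ (r(k ⊞ p, r(q, k, q), (p ⊠ p) ⊠ k) ⊠ k) ⊠ q) ⊠ p)
  Expand:  r(k ⊞ k ⊠ p ⊞ p, r(r(m, q, p), k ⊞ p ⊞ p, k ⊞ q), r(p, m, p) ⊞ r(p, p, m)) ⊞ q ⊠ q ⊠ q ⊠ r(k ⊞ p, r(q, k, q), k ⊠ p ⊠ p) ⊞ r(k ⊞ p, r(q, k, q), k ⊠ p ⊠ p) ⊠ r(p, k, p) ⊞ p ⊠ p ⊠ p ⊠ p ⊠ r(k ⊞ p, r(q, k, q), k ⊠ p ⊠ p) ⊞ k ⊠ p ⊠ q ⊠ r(k ⊞ p, r(q, k, q), k ⊠ p ⊠ p)
  Sort:  k ⊠ p ⊠ q ⊠ r(k ⊞ p, r(q, k, q), k ⊠ p ⊠ p) ⊞ p ⊠ p ⊠ p ⊠ p ⊠ r(k ⊞ p, r(q, k, q), k ⊠ p ⊠ p) ⊞ q ⊠ q ⊠ q ⊠ r(k ⊞ p, r(q, k, q), k ⊠ p ⊠ p) ⊞ r(k ⊞ k ⊠ p ⊞ p, r(r(m, q, p), k ⊞ p ⊞ p, k ⊞ q), r(p, m, p) ⊞ r(p, p, m)) ⊞ r(k ⊞ p, r(q, k, q), k ⊠ p ⊠ p) ⊠ r(p, k, p)
Right:  (((r(k ⊞ p, r(q, k, q), (p ⊠ p) ⊠ k) ⊠ p) ⊠ (q ⊠ k) ⊞ r(p ⊞ k, r(q, k, q), p ⊠ (p ⊠ k)) ⊠ r(p, k, p)) ⊞ (r((k ⊠ p ⊞ p) ⊞ k, r(r(m, q, p), (p ⊞ k) ⊞ p, k ⊞ q), r(p, m, p) ⊞ r(p, p, m)) ⊞ (r(k ⊞ p, r(q, k, q), (p ⊠ k) ⊠ p) ⊠ q) ⊠ (q ⊠ q))) ⊞ p ⊠ p ⊠ p ⊠ r(p ⊞ k, r(q, k, q), k ⊠ (p ⊠ p)) ⊠ p
  Merge nested applications:  k ⊠ p ⊠ q ⊠ r(k ⊞ p, r(q, k, q), k ⊠ p ⊠ p) ⊞ r(k ⊞ p, r(q, k, q), k ⊠ p ⊠ p) ⊠ r(p, k, p) ⊞ r(k ⊞ k ⊠ p ⊞ p, r(r(m, q, p), k ⊞ p ⊞ p, k ⊞ q), r(p, m, p) ⊞ r(p, p, m)) ⊞ q ⊠ q ⊠ q ⊠ r(k ⊞ p, r(q, k, q), k ⊠ p ⊠ p) ⊞ p ⊠ p ⊠ p ⊠ p ⊠ r(k ⊞ p, r(q, k, q), k ⊠ p ⊠ p)
  Sort:  k ⊠ p ⊠ q ⊠ r(k ⊞ p, r(q, k, q), k ⊠ p ⊠ p) ⊞ p ⊠ p ⊠ p ⊠ p ⊠ r(k ⊞ p, r(q, k, q), k ⊠ p ⊠ p) ⊞ q ⊠ q ⊠ q ⊠ r(k ⊞ p, r(q, k, q), k ⊠ p ⊠ p) ⊞ r(k ⊞ k ⊠ p ⊞ p, r(r(m, q, p), k ⊞ p ⊞ p, k ⊞ q), r(p, m, p) ⊞ r(p, p, m)) ⊞ r(k ⊞ p, r(q, k, q), k ⊠ p ⊠ p) ⊠ r(p, k, p)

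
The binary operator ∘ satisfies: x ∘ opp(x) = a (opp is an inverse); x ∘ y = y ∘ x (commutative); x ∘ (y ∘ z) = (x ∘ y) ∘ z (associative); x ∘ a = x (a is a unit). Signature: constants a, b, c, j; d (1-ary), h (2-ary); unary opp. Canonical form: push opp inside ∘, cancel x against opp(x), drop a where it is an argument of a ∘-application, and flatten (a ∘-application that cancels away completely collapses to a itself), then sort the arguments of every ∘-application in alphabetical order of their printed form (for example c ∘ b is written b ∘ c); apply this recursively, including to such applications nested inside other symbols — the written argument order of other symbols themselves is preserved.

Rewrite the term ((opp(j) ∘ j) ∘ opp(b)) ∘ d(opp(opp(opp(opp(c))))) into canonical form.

Push opp inside:  distribute opp over ∘ and collapse double opp
Cancel:  j cancels
Combine occurrences:  opp(b) ∘ d(c)
Order the arguments:  d(c) ∘ opp(b)

Answer: d(c) ∘ opp(b)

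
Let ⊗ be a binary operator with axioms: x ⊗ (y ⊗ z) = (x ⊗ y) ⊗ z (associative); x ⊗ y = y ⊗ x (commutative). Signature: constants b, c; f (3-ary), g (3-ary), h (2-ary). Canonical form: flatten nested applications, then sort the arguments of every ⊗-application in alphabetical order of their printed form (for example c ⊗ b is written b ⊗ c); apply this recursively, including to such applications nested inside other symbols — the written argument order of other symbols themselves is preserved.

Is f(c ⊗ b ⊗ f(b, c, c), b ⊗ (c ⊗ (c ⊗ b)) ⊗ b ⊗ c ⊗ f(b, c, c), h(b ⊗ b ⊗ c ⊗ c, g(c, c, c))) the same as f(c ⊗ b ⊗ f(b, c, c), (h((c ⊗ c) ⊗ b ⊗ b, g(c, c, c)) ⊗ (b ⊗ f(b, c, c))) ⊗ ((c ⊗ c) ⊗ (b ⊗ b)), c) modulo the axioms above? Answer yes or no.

Answer: no — f(b ⊗ c ⊗ f(b, c, c), b ⊗ b ⊗ b ⊗ c ⊗ c ⊗ c ⊗ f(b, c, c), h(b ⊗ b ⊗ c ⊗ c, g(c, c, c))) vs f(b ⊗ c ⊗ f(b, c, c), b ⊗ b ⊗ b ⊗ c ⊗ c ⊗ f(b, c, c) ⊗ h(b ⊗ b ⊗ c ⊗ c, g(c, c, c)), c)

Derivation:
Left:  f(c ⊗ b ⊗ f(b, c, c), b ⊗ (c ⊗ (c ⊗ b)) ⊗ b ⊗ c ⊗ f(b, c, c), h(b ⊗ b ⊗ c ⊗ c, g(c, c, c)))
  Focus inside:  b ⊗ (c ⊗ (c ⊗ b)) ⊗ b ⊗ c ⊗ f(b, c, c)
  Un-nest:  b ⊗ c ⊗ c ⊗ b ⊗ b ⊗ c ⊗ f(b, c, c)
  Sort:  b ⊗ b ⊗ b ⊗ c ⊗ c ⊗ c ⊗ f(b, c, c)
  Put back:  f(b ⊗ c ⊗ f(b, c, c), b ⊗ b ⊗ b ⊗ c ⊗ c ⊗ c ⊗ f(b, c, c), h(b ⊗ b ⊗ c ⊗ c, g(c, c, c)))
Right:  f(c ⊗ b ⊗ f(b, c, c), (h((c ⊗ c) ⊗ b ⊗ b, g(c, c, c)) ⊗ (b ⊗ f(b, c, c))) ⊗ ((c ⊗ c) ⊗ (b ⊗ b)), c)
  Work inside:  (h((c ⊗ c) ⊗ b ⊗ b, g(c, c, c)) ⊗ (b ⊗ f(b, c, c))) ⊗ ((c ⊗ c) ⊗ (b ⊗ b))
  Merge nested applications:  h((c ⊗ c) ⊗ b ⊗ b, g(c, c, c)) ⊗ b ⊗ f(b, c, c) ⊗ c ⊗ c ⊗ b ⊗ b
  Inside:  h((c ⊗ c) ⊗ b ⊗ b, g(c, c, c))  →  h(b ⊗ b ⊗ c ⊗ c, g(c, c, c))
  Sort:  b ⊗ b ⊗ b ⊗ c ⊗ c ⊗ f(b, c, c) ⊗ h(b ⊗ b ⊗ c ⊗ c, g(c, c, c))
  Reassemble:  f(b ⊗ c ⊗ f(b, c, c), b ⊗ b ⊗ b ⊗ c ⊗ c ⊗ f(b, c, c) ⊗ h(b ⊗ b ⊗ c ⊗ c, g(c, c, c)), c)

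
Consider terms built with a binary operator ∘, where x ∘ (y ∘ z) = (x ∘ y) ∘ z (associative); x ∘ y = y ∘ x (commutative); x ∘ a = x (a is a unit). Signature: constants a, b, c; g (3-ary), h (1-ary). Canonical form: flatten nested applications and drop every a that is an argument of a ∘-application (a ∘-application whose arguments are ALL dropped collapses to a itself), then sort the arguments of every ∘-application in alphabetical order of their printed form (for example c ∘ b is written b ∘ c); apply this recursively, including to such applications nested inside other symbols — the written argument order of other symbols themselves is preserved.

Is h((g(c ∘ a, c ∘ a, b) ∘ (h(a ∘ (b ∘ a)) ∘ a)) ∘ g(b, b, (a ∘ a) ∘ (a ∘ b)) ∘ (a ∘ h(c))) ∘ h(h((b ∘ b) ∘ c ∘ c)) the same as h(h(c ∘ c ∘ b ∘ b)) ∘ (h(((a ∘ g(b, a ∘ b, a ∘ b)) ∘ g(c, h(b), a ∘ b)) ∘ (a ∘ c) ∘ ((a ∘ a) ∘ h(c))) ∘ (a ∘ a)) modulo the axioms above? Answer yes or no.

Left:  h((g(c ∘ a, c ∘ a, b) ∘ (h(a ∘ (b ∘ a)) ∘ a)) ∘ g(b, b, (a ∘ a) ∘ (a ∘ b)) ∘ (a ∘ h(c))) ∘ h(h((b ∘ b) ∘ c ∘ c))
  Simplify inside:  h((g(c ∘ a, c ∘ a, b) ∘ (h(a ∘ (b ∘ a)) ∘ a)) ∘ g(b, b, (a ∘ a) ∘ (a ∘ b)) ∘ (a ∘ h(c)))  →  h(g(b, b, b) ∘ g(c, c, b) ∘ h(b) ∘ h(c))
  Inside:  h(h((b ∘ b) ∘ c ∘ c))  →  h(h(b ∘ b ∘ c ∘ c))
  Order the arguments:  h(g(b, b, b) ∘ g(c, c, b) ∘ h(b) ∘ h(c)) ∘ h(h(b ∘ b ∘ c ∘ c))
Right:  h(h(c ∘ c ∘ b ∘ b)) ∘ (h(((a ∘ g(b, a ∘ b, a ∘ b)) ∘ g(c, h(b), a ∘ b)) ∘ (a ∘ c) ∘ ((a ∘ a) ∘ h(c))) ∘ (a ∘ a))
  Un-nest:  h(h(c ∘ c ∘ b ∘ b)) ∘ h(((a ∘ g(b, a ∘ b, a ∘ b)) ∘ g(c, h(b), a ∘ b)) ∘ (a ∘ c) ∘ ((a ∘ a) ∘ h(c))) ∘ a ∘ a
  Inside:  h(h(c ∘ c ∘ b ∘ b))  →  h(h(b ∘ b ∘ c ∘ c))
  Canonicalize subterm:  h(((a ∘ g(b, a ∘ b, a ∘ b)) ∘ g(c, h(b), a ∘ b)) ∘ (a ∘ c) ∘ ((a ∘ a) ∘ h(c)))  →  h(c ∘ g(b, b, b) ∘ g(c, h(b), b) ∘ h(c))
  Units out:  drop a (×2)
  Sort:  h(c ∘ g(b, b, b) ∘ g(c, h(b), b) ∘ h(c)) ∘ h(h(b ∘ b ∘ c ∘ c))

Answer: no — h(g(b, b, b) ∘ g(c, c, b) ∘ h(b) ∘ h(c)) ∘ h(h(b ∘ b ∘ c ∘ c)) vs h(c ∘ g(b, b, b) ∘ g(c, h(b), b) ∘ h(c)) ∘ h(h(b ∘ b ∘ c ∘ c))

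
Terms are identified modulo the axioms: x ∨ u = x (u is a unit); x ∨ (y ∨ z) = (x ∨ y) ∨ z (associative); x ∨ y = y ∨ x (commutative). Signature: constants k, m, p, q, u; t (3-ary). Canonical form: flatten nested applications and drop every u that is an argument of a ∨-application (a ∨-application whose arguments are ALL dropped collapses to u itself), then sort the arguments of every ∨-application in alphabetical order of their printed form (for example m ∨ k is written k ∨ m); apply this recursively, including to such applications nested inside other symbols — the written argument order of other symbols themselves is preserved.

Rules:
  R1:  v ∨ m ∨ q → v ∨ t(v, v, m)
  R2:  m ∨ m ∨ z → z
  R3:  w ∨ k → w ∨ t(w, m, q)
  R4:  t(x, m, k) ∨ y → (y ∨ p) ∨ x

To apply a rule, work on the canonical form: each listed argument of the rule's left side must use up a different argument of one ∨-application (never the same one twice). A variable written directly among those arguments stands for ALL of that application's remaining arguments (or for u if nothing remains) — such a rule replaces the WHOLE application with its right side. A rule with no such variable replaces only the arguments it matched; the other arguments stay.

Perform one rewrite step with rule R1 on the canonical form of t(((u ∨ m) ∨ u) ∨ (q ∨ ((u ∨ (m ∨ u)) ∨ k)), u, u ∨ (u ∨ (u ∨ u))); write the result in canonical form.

Answer: t(k ∨ m ∨ t(k ∨ m, k ∨ m, m), u, u)

Derivation:
Canonical form:  t(k ∨ m ∨ m ∨ q, u, u)
Apply R1:  consuming m, q;  v := k ∨ m
Every leftover argument binds to the variable; the entire application is replaced.
Giving:  t(k ∨ m ∨ t(k ∨ m, k ∨ m, m), u, u)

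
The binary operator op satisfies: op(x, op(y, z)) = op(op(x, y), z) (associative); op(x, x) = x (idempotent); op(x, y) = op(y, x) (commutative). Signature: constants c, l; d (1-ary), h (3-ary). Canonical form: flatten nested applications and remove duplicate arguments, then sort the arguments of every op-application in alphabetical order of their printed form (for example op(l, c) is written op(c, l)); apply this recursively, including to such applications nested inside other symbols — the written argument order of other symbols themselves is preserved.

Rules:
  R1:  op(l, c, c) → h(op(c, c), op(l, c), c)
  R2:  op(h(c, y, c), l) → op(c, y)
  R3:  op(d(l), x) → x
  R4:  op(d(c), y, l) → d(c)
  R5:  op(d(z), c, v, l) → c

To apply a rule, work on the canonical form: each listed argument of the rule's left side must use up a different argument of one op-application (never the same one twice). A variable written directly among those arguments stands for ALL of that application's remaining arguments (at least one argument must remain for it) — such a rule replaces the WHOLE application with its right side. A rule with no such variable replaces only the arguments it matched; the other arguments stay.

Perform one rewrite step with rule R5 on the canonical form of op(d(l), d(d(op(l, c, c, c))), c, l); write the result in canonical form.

Answer: c

Derivation:
Canonical form:  op(c, d(d(op(c, l))), d(l), l)
R5 matches:  uses c, d(d(op(c, l))), l;  v := d(l), z := d(op(c, l))
Every leftover argument binds to the variable; the entire application is replaced.
New term:  c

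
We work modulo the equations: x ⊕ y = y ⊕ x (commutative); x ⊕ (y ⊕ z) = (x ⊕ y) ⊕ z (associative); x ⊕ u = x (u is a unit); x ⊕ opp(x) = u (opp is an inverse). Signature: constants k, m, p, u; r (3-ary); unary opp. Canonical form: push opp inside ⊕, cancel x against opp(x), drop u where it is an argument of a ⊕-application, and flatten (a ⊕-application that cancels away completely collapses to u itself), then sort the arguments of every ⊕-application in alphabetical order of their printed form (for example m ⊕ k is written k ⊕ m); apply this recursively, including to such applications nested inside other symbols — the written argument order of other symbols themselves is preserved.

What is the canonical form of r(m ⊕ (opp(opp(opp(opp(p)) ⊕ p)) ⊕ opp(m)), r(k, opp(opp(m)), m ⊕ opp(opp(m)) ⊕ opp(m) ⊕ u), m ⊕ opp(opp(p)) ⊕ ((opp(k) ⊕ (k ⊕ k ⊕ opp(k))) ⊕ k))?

Focus inside:  m ⊕ opp(opp(p)) ⊕ ((opp(k) ⊕ (k ⊕ k ⊕ opp(k))) ⊕ k)
Push opp inside:  distribute opp over ⊕ and collapse double opp
Collect terms:  m ⊕ p ⊕ k
Sort arguments:  k ⊕ m ⊕ p
Reassemble:  r(p ⊕ p, r(k, m, m), k ⊕ m ⊕ p)

Answer: r(p ⊕ p, r(k, m, m), k ⊕ m ⊕ p)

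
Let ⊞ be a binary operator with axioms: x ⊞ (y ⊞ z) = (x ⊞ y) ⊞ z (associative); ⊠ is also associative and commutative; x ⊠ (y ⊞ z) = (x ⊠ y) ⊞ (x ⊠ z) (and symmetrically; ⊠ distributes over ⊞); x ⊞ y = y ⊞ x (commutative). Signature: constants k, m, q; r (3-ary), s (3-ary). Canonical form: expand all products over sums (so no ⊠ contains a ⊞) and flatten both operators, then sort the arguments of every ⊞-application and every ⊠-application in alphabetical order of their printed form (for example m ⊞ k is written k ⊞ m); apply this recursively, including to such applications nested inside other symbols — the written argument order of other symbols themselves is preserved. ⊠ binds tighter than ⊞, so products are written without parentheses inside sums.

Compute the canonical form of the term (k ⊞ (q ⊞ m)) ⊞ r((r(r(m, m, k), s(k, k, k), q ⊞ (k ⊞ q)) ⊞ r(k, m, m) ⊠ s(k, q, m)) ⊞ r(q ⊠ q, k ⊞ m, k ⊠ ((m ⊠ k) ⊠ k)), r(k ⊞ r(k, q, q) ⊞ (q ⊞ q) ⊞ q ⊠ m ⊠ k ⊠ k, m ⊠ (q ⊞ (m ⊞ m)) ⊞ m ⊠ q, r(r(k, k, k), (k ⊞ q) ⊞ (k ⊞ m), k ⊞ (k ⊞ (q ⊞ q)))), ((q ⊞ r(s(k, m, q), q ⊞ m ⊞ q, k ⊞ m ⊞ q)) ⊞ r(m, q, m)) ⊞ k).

Answer: k ⊞ m ⊞ q ⊞ r(r(k, m, m) ⊠ s(k, q, m) ⊞ r(q ⊠ q, k ⊞ m, k ⊠ k ⊠ k ⊠ m) ⊞ r(r(m, m, k), s(k, k, k), k ⊞ q ⊞ q), r(k ⊞ k ⊠ k ⊠ m ⊠ q ⊞ q ⊞ q ⊞ r(k, q, q), m ⊠ m ⊞ m ⊠ m ⊞ m ⊠ q ⊞ m ⊠ q, r(r(k, k, k), k ⊞ k ⊞ m ⊞ q, k ⊞ k ⊞ q ⊞ q)), k ⊞ q ⊞ r(m, q, m) ⊞ r(s(k, m, q), m ⊞ q ⊞ q, k ⊞ m ⊞ q))

Derivation:
Expand products over sums:  k ⊞ q ⊞ m ⊞ r(r(k, m, m) ⊠ s(k, q, m) ⊞ r(q ⊠ q, k ⊞ m, k ⊠ k ⊠ k ⊠ m) ⊞ r(r(m, m, k), s(k, k, k), k ⊞ q ⊞ q), r(k ⊞ k ⊠ k ⊠ m ⊠ q ⊞ q ⊞ q ⊞ r(k, q, q), m ⊠ m ⊞ m ⊠ m ⊞ m ⊠ q ⊞ m ⊠ q, r(r(k, k, k), k ⊞ k ⊞ m ⊞ q, k ⊞ k ⊞ q ⊞ q)), k ⊞ q ⊞ r(m, q, m) ⊞ r(s(k, m, q), m ⊞ q ⊞ q, k ⊞ m ⊞ q))
Sort arguments:  k ⊞ m ⊞ q ⊞ r(r(k, m, m) ⊠ s(k, q, m) ⊞ r(q ⊠ q, k ⊞ m, k ⊠ k ⊠ k ⊠ m) ⊞ r(r(m, m, k), s(k, k, k), k ⊞ q ⊞ q), r(k ⊞ k ⊠ k ⊠ m ⊠ q ⊞ q ⊞ q ⊞ r(k, q, q), m ⊠ m ⊞ m ⊠ m ⊞ m ⊠ q ⊞ m ⊠ q, r(r(k, k, k), k ⊞ k ⊞ m ⊞ q, k ⊞ k ⊞ q ⊞ q)), k ⊞ q ⊞ r(m, q, m) ⊞ r(s(k, m, q), m ⊞ q ⊞ q, k ⊞ m ⊞ q))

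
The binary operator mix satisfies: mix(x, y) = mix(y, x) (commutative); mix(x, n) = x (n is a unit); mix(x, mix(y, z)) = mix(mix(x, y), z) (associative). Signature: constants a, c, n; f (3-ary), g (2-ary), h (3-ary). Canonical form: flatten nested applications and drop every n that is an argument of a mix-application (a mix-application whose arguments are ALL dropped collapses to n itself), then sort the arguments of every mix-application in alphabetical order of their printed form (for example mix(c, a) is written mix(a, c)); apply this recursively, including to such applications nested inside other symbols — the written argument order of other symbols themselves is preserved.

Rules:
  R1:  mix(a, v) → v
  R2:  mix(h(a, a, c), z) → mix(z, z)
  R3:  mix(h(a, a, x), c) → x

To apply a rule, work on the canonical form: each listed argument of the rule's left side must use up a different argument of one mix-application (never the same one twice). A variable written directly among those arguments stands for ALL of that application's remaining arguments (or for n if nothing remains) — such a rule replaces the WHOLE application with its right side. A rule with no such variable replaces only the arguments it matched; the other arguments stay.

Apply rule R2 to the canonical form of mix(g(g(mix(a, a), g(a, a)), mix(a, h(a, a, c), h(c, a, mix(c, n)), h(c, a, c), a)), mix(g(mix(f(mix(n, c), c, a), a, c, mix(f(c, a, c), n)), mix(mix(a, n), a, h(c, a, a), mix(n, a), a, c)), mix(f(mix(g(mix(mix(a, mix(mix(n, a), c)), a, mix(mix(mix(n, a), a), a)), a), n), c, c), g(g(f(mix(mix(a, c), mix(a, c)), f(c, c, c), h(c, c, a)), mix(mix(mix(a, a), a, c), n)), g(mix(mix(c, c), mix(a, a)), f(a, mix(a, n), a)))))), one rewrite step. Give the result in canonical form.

Answer: mix(f(g(mix(a, a, a, a, a, a, c), a), c, c), g(g(f(mix(a, a, c, c), f(c, c, c), h(c, c, a)), mix(a, a, a, c)), g(mix(a, a, c, c), f(a, a, a))), g(g(mix(a, a), g(a, a)), mix(a, a, a, a, h(c, a, c), h(c, a, c), h(c, a, c), h(c, a, c))), g(mix(a, c, f(c, a, c), f(c, c, a)), mix(a, a, a, a, c, h(c, a, a))))

Derivation:
Canonical form:  mix(f(g(mix(a, a, a, a, a, a, c), a), c, c), g(g(f(mix(a, a, c, c), f(c, c, c), h(c, c, a)), mix(a, a, a, c)), g(mix(a, a, c, c), f(a, a, a))), g(g(mix(a, a), g(a, a)), mix(a, a, h(a, a, c), h(c, a, c), h(c, a, c))), g(mix(a, c, f(c, a, c), f(c, c, a)), mix(a, a, a, a, c, h(c, a, a))))
Apply R2:  consuming h(a, a, c);  z := mix(a, a, h(c, a, c), h(c, a, c))
The extension variable absorbs all remaining arguments, so the whole application is rewritten.
Giving:  mix(f(g(mix(a, a, a, a, a, a, c), a), c, c), g(g(f(mix(a, a, c, c), f(c, c, c), h(c, c, a)), mix(a, a, a, c)), g(mix(a, a, c, c), f(a, a, a))), g(g(mix(a, a), g(a, a)), mix(a, a, a, a, h(c, a, c), h(c, a, c), h(c, a, c), h(c, a, c))), g(mix(a, c, f(c, a, c), f(c, c, a)), mix(a, a, a, a, c, h(c, a, a))))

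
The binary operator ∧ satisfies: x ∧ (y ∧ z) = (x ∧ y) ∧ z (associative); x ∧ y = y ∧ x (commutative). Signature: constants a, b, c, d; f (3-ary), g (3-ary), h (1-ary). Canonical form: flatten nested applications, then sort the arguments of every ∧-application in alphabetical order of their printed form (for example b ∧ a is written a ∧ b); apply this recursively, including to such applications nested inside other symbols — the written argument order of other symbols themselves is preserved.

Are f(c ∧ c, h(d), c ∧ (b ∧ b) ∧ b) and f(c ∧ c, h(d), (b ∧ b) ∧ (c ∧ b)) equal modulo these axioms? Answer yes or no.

Answer: yes — both canonical forms are f(c ∧ c, h(d), b ∧ b ∧ b ∧ c)

Derivation:
Left:  f(c ∧ c, h(d), c ∧ (b ∧ b) ∧ b)
  Work inside:  c ∧ (b ∧ b) ∧ b
  Merge nested applications:  c ∧ b ∧ b ∧ b
  Sort arguments:  b ∧ b ∧ b ∧ c
  Put back:  f(c ∧ c, h(d), b ∧ b ∧ b ∧ c)
Right:  f(c ∧ c, h(d), (b ∧ b) ∧ (c ∧ b))
  Work inside:  (b ∧ b) ∧ (c ∧ b)
  Un-nest:  b ∧ b ∧ c ∧ b
  Sort arguments:  b ∧ b ∧ b ∧ c
  Put back:  f(c ∧ c, h(d), b ∧ b ∧ b ∧ c)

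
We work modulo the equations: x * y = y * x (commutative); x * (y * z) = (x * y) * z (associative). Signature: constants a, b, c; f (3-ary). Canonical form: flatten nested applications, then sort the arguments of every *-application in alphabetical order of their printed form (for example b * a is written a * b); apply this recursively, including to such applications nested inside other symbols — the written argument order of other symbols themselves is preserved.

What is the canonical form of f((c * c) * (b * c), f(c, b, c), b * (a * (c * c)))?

Descend into:  b * (a * (c * c))
Un-nest:  b * a * c * c
Sort:  a * b * c * c
Rebuild:  f(b * c * c * c, f(c, b, c), a * b * c * c)

Answer: f(b * c * c * c, f(c, b, c), a * b * c * c)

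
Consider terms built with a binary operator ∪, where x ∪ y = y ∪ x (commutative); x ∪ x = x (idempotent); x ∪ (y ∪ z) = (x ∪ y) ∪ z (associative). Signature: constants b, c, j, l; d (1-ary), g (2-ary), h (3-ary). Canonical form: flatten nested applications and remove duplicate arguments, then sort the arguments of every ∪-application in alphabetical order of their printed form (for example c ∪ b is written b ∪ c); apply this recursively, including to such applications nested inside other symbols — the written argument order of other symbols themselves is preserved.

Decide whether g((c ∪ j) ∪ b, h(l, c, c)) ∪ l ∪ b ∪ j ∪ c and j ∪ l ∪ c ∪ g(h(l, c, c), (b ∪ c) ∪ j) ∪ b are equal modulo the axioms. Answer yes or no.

Left:  g((c ∪ j) ∪ b, h(l, c, c)) ∪ l ∪ b ∪ j ∪ c
  Inside:  g((c ∪ j) ∪ b, h(l, c, c))  →  g(b ∪ c ∪ j, h(l, c, c))
  Sort:  b ∪ c ∪ g(b ∪ c ∪ j, h(l, c, c)) ∪ j ∪ l
Right:  j ∪ l ∪ c ∪ g(h(l, c, c), (b ∪ c) ∪ j) ∪ b
  Inside:  g(h(l, c, c), (b ∪ c) ∪ j)  →  g(h(l, c, c), b ∪ c ∪ j)
  Sort:  b ∪ c ∪ g(h(l, c, c), b ∪ c ∪ j) ∪ j ∪ l

Answer: no — b ∪ c ∪ g(b ∪ c ∪ j, h(l, c, c)) ∪ j ∪ l vs b ∪ c ∪ g(h(l, c, c), b ∪ c ∪ j) ∪ j ∪ l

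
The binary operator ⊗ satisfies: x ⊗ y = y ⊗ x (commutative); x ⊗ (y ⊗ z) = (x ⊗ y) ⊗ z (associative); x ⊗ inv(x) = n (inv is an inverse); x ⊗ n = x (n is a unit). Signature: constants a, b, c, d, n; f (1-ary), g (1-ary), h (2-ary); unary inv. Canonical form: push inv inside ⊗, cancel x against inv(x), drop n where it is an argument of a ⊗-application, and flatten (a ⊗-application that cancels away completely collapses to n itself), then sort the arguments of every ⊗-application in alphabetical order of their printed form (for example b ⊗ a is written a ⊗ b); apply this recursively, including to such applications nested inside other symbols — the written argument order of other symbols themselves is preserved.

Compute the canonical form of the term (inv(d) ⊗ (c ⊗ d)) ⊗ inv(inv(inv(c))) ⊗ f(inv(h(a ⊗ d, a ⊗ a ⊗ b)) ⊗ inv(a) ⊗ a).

Answer: f(inv(h(a ⊗ d, a ⊗ a ⊗ b)))

Derivation:
Push inv inside:  distribute inv over ⊗ and collapse double inv
Cancel inverse pairs:  d cancels; c cancels
Collect:  f(inv(h(a ⊗ d, a ⊗ a ⊗ b)))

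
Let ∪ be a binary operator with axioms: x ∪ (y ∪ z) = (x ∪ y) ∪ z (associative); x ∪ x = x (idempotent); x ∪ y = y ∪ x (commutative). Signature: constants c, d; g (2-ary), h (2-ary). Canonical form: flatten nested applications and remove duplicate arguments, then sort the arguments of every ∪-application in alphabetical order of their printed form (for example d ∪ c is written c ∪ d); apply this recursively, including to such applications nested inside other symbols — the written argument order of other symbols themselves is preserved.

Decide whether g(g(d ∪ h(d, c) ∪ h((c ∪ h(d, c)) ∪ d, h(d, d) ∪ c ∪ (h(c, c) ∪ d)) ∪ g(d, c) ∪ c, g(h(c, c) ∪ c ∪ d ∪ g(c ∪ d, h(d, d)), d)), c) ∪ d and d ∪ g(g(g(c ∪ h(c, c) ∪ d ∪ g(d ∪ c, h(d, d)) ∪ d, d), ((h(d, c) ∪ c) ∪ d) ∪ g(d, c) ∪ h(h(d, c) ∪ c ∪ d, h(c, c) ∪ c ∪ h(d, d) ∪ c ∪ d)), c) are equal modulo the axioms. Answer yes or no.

Left:  g(g(d ∪ h(d, c) ∪ h((c ∪ h(d, c)) ∪ d, h(d, d) ∪ c ∪ (h(c, c) ∪ d)) ∪ g(d, c) ∪ c, g(h(c, c) ∪ c ∪ d ∪ g(c ∪ d, h(d, d)), d)), c) ∪ d
  Inside:  g(g(d ∪ h(d, c) ∪ h((c ∪ h(d, c)) ∪ d, h(d, d) ∪ c ∪ (h(c, c) ∪ d)) ∪ g(d, c) ∪ c, g(h(c, c) ∪ c ∪ d ∪ g(c ∪ d, h(d, d)), d)), c)  →  g(g(c ∪ d ∪ g(d, c) ∪ h(c ∪ d ∪ h(d, c), c ∪ d ∪ h(c, c) ∪ h(d, d)) ∪ h(d, c), g(c ∪ d ∪ g(c ∪ d, h(d, d)) ∪ h(c, c), d)), c)
  Sort:  d ∪ g(g(c ∪ d ∪ g(d, c) ∪ h(c ∪ d ∪ h(d, c), c ∪ d ∪ h(c, c) ∪ h(d, d)) ∪ h(d, c), g(c ∪ d ∪ g(c ∪ d, h(d, d)) ∪ h(c, c), d)), c)
Right:  d ∪ g(g(g(c ∪ h(c, c) ∪ d ∪ g(d ∪ c, h(d, d)) ∪ d, d), ((h(d, c) ∪ c) ∪ d) ∪ g(d, c) ∪ h(h(d, c) ∪ c ∪ d, h(c, c) ∪ c ∪ h(d, d) ∪ c ∪ d)), c)
  Canonicalize subterm:  g(g(g(c ∪ h(c, c) ∪ d ∪ g(d ∪ c, h(d, d)) ∪ d, d), ((h(d, c) ∪ c) ∪ d) ∪ g(d, c) ∪ h(h(d, c) ∪ c ∪ d, h(c, c) ∪ c ∪ h(d, d) ∪ c ∪ d)), c)  →  g(g(g(c ∪ d ∪ g(c ∪ d, h(d, d)) ∪ h(c, c), d), c ∪ d ∪ g(d, c) ∪ h(c ∪ d ∪ h(d, c), c ∪ d ∪ h(c, c) ∪ h(d, d)) ∪ h(d, c)), c)
  Sort arguments:  d ∪ g(g(g(c ∪ d ∪ g(c ∪ d, h(d, d)) ∪ h(c, c), d), c ∪ d ∪ g(d, c) ∪ h(c ∪ d ∪ h(d, c), c ∪ d ∪ h(c, c) ∪ h(d, d)) ∪ h(d, c)), c)

Answer: no — d ∪ g(g(c ∪ d ∪ g(d, c) ∪ h(c ∪ d ∪ h(d, c), c ∪ d ∪ h(c, c) ∪ h(d, d)) ∪ h(d, c), g(c ∪ d ∪ g(c ∪ d, h(d, d)) ∪ h(c, c), d)), c) vs d ∪ g(g(g(c ∪ d ∪ g(c ∪ d, h(d, d)) ∪ h(c, c), d), c ∪ d ∪ g(d, c) ∪ h(c ∪ d ∪ h(d, c), c ∪ d ∪ h(c, c) ∪ h(d, d)) ∪ h(d, c)), c)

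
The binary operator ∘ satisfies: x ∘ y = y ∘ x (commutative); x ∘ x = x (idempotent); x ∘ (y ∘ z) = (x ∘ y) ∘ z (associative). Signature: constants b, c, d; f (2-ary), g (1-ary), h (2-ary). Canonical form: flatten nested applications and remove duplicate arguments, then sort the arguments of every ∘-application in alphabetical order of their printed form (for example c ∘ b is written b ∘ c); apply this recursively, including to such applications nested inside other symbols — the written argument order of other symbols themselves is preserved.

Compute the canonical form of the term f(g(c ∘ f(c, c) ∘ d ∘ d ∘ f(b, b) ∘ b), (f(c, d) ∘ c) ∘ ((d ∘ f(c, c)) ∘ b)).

Descend into:  (f(c, d) ∘ c) ∘ ((d ∘ f(c, c)) ∘ b)
Merge nested applications:  f(c, d) ∘ c ∘ d ∘ f(c, c) ∘ b
Sort arguments:  b ∘ c ∘ d ∘ f(c, c) ∘ f(c, d)
Put back:  f(g(b ∘ c ∘ d ∘ f(b, b) ∘ f(c, c)), b ∘ c ∘ d ∘ f(c, c) ∘ f(c, d))

Answer: f(g(b ∘ c ∘ d ∘ f(b, b) ∘ f(c, c)), b ∘ c ∘ d ∘ f(c, c) ∘ f(c, d))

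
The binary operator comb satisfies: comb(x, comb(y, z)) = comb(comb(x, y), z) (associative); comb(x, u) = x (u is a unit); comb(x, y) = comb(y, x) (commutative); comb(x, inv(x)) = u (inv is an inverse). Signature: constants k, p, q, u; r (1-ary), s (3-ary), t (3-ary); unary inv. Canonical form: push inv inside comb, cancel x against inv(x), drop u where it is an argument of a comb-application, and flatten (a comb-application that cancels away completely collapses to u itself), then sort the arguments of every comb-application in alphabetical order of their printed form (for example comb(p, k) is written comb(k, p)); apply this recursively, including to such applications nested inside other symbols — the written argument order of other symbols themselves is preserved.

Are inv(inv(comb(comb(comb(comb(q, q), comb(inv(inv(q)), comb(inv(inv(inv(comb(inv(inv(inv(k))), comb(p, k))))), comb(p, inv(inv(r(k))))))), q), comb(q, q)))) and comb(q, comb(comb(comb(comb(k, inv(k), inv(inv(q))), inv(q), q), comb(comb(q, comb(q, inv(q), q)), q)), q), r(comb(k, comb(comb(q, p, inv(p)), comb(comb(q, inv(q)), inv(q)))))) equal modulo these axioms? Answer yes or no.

Left:  inv(inv(comb(comb(comb(comb(q, q), comb(inv(inv(q)), comb(inv(inv(inv(comb(inv(inv(inv(k))), comb(p, k))))), comb(p, inv(inv(r(k))))))), q), comb(q, q))))
  Push inv inside:  distribute inv over comb and collapse double inv
  Cancel inverse pairs:  k cancels; p cancels
  Collect:  comb(q, q, q, q, q, q, r(k))
Right:  comb(q, comb(comb(comb(comb(k, inv(k), inv(inv(q))), inv(q), q), comb(comb(q, comb(q, inv(q), q)), q)), q), r(comb(k, comb(comb(q, p, inv(p)), comb(comb(q, inv(q)), inv(q))))))
  Push inv inside:  distribute inv over comb and collapse double inv
  Cancel:  k cancels
  Collect:  comb(q, q, q, q, q, q, r(k))

Answer: yes — both canonical forms are comb(q, q, q, q, q, q, r(k))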